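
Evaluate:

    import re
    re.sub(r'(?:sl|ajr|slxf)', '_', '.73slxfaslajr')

`|` is ordered: at each position the engine commits to the first alternative that works.
Matches: at [3:5] → 'sl'; at [8:10] → 'sl'; at [10:13] → 'ajr'.
Every occurrence is swapped for '_'.

'.73_xfa__'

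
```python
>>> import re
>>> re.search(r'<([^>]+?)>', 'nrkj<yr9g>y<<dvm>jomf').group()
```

'<yr9g>'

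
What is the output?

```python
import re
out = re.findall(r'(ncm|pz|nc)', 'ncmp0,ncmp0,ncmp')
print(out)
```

['ncm', 'ncm', 'ncm']

Alternation tries branches left to right and keeps the first one that lets the overall match succeed at that position.
With a single group, `findall` returns only what that group captured — 3 items.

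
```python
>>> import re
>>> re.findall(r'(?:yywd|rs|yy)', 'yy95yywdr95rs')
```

['yy', 'yywd', 'rs']

Alternation isn't longest-match — the leftmost alternative that fits at this position is chosen.
Walking the string: at [0:2] → 'yy'; at [4:8] → 'yywd'; at [11:13] → 'rs'.
Since nothing is captured, `findall` lists the 3 matched substrings directly.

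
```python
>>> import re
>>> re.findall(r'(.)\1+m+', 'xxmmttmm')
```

A backreference is literal: `\1` must see the identical characters the first group matched.
Because there's exactly one group, `findall` drops the full match and keeps group 1 from each hit.

['x', 't']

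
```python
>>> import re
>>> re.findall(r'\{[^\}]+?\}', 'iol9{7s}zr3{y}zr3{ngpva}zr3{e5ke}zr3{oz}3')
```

['{7s}', '{y}', '{ngpva}', '{e5ke}', '{oz}']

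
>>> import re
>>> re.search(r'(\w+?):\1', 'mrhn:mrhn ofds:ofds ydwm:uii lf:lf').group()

'mrhn:mrhn'

`\1` is not a pattern — it's the concrete string captured by group 1, re-applied verbatim.
Unlike `match`, `search` isn't anchored — it looks for the pattern anywhere in the string.
The match spans [0:9] → 'mrhn:mrhn'.
Captured: group 1 = 'mrhn'.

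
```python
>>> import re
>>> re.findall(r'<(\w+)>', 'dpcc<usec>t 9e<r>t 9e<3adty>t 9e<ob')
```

Scanning left to right: at [4:10] match '<usec>', group 1 = 'usec'; at [14:17] match '<r>', group 1 = 'r'; at [21:28] match '<3adty>', group 1 = '3adty'.
With a single group, `findall` returns only what that group captured — 3 items.

['usec', 'r', '3adty']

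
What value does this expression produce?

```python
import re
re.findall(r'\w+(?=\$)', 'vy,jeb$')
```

The lookaround is zero-width — it requires the adjacent text to match without consuming it, so the asserted text isn't part of the match.
Walking the string: at [3:6] → 'jeb'.
With no groups in the pattern, `findall` gives back each whole match — 1 here.

['jeb']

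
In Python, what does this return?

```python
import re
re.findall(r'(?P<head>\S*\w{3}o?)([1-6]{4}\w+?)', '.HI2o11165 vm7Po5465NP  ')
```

[('.HI2o', '11165'), ('vm7Po', '5465N')]

Pattern: zero or more of a non-whitespace character, then exactly 3 of a word character, then optionally the literal 'o' (captured as 'head'); then exactly 4 of a character in [1-6], then one or more of a word character (lazy) (captured).
A non-greedy quantifier consumes as few characters as it can — just enough that the remainder of the pattern still matches from where it stops; whatever follows it matches normally.
Walking the string: at [0:10] match '.HI2o11165', groups = ('.HI2o', '11165'); at [11:21] match 'vm7Po5465N', groups = ('vm7Po', '5465N').
Multiple groups make `findall` return tuples — one 2-tuple for each match.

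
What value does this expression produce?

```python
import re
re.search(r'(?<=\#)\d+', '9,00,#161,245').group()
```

'161'

Because the assertion is zero-width, the text it checks is not consumed and won't appear in the result.
`re.search` scans for the first position where the pattern succeeds.
The match spans [6:9] → '161'.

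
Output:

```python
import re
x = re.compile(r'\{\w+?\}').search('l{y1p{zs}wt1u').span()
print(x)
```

(5, 9)

Unlike `match`, `search` isn't anchored — it looks for the pattern anywhere in the string.
The match spans [5:9] → '{zs}'.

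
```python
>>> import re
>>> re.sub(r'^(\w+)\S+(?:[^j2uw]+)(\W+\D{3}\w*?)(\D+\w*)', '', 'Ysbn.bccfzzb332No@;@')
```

'@;@'

This matches anchored at the start of the string; then one or more of a word character (captured); then one or more of a non-whitespace character; then one or more of any character except [j2uw] (non-capturing group); then one or more of a non-word character, then exactly 3 of a non-digit, then zero or more of a word character (lazy) (captured); then one or more of a non-digit, then zero or more of a word character (captured).
The `?` after the quantifier makes it lazy — it takes as little as possible before letting the rest of the pattern try.
Matches: at [0:17] → 'Ysbn.bccfzzb332No'.
Each match is replaced by ''.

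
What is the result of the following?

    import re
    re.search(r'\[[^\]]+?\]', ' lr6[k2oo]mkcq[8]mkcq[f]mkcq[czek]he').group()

`re.search` scans for the first position where the pattern succeeds.
The match spans [4:10] → '[k2oo]'.

'[k2oo]'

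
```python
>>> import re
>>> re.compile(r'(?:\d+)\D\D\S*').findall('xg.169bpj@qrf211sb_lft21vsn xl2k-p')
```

['169bpj@qrf211sb_lft21vsn', '2k-p']

Pattern: one or more of a digit (non-capturing group); then a non-digit, then a non-digit, then zero or more of a non-whitespace character.
With no groups in the pattern, `findall` gives back each whole match — 2 here.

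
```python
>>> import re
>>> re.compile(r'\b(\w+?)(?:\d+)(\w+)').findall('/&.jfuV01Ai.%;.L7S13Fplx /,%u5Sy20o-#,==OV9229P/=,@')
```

[('jfuV', 'Ai'), ('L', 'S13Fplx'), ('u', 'Sy20o'), ('OV', 'P')]

A `+?`/`*?`/`{m,n}?` starts at its minimum and grows only as far as needed for what follows to match.
2 groups means each result is a tuple of 2 captured strings — 4 here.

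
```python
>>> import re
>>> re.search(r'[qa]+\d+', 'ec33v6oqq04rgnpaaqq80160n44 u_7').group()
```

Pattern: one or more of one of [qa]; then one or more of a digit.
`re.search` scans for the first position where the pattern succeeds.
The match spans [7:11] → 'qq04'.

'qq04'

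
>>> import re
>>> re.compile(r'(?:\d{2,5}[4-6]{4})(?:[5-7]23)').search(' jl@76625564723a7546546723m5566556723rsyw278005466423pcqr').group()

'76625564723'

The match spans [4:15] → '76625564723'.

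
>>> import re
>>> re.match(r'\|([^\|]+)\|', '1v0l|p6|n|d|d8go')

None

`re.match` only tries the pattern at the start of the string.
Here the pattern fails at index 0, so the call returns None.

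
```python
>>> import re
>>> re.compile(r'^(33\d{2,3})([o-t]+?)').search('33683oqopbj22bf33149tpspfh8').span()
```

(0, 6)

This matches anchored at the start of the string; then the literal '33', then 2 to 3 of a digit (captured); then one or more of a character in [o-t] (lazy) (captured).
Because the quantifier is non-greedy, it stops expanding at the earliest point where the rest of the pattern can succeed.
`re.search` tries every starting position until one works.
The match spans [0:6] → '33683o'.
Captured: group 1 = '33683', group 2 = 'o'.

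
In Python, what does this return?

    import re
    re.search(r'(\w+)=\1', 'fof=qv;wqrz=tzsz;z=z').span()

After group 1 captures some text, `\1` only succeeds where that same text appears again.
`search` walks the string left to right and returns the first match it finds.
The match spans [17:20] → 'z=z'.
Captured: group 1 = 'z'.

(17, 20)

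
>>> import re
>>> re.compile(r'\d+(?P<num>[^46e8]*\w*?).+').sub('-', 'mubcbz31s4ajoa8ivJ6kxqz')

Pattern: one or more of a digit; then zero or more of any character except [46e8], then zero or more of a word character (lazy) (captured as 'num'); then one or more of any character.
Matches: at [6:23] → '31s4ajoa8ivJ6kxqz'.
Each match is replaced by '-'.

'mubcbz-'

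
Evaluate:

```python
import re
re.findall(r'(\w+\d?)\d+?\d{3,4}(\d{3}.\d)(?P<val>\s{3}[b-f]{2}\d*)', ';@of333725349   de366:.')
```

[('of', '25349', '   de366')]

3 groups means the one result is a tuple of 3 captured strings — 1 here.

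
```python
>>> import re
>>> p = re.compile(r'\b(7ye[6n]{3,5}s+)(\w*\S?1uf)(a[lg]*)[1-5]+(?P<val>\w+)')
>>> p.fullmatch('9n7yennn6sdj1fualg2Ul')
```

None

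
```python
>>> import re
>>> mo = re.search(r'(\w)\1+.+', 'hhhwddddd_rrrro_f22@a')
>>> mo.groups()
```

('h',)

`\1` has to match the exact text group 1 already captured.
`search` walks the string left to right and returns the first match it finds.
The match spans [0:21] → 'hhhwddddd_rrrro_f22@a'.
Captured: group 1 = 'h'.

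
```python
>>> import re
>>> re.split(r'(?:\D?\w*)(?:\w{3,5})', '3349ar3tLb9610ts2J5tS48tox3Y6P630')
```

['', '']

The string is cut at each match, leaving 2 pieces.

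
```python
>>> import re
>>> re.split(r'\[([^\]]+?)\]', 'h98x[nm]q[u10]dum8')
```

['h98x', 'nm', 'q', 'u10', 'dum8']

Because the pattern has a capturing group, `split` also inserts each captured text between the pieces.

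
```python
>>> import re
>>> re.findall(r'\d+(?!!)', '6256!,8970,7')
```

Because the assertion is negative and zero-width, positions next to the forbidden text are skipped.
No capturing groups, so `findall` returns the 3 full match strings.

['625', '8970', '7']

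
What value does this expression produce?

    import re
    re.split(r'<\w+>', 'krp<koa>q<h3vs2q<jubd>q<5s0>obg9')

['krp', 'q<h3vs2q', 'q', 'obg9']

Splitting on the pattern gives 4 pieces.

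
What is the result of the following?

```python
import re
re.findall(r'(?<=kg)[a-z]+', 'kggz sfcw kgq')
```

The lookaround is zero-width — it requires the adjacent text to match without consuming it, so the asserted text isn't part of the match.
`findall` yields the raw match text (2 of them) because the pattern has no groups.

['gz', 'q']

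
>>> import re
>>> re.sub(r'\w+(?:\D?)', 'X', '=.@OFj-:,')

'=.@X:,'

Every occurrence is swapped for 'X'.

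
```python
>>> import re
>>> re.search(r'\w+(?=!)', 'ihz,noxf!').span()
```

(4, 8)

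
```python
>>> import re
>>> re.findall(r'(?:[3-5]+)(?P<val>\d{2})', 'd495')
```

['95']

This matches one or more of a character in [3-5] (non-capturing group); then exactly 2 of a digit (captured as 'val').
Walking the string: at [1:4] match '495', group 1 = '95'.
One capturing group, so `findall` returns just the captured substring from the one match — 1 in all.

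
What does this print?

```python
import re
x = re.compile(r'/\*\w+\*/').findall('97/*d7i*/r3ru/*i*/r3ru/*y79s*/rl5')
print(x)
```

['/*d7i*/', '/*i*/', '/*y79s*/']

`findall` yields the raw match text (3 of them) because the pattern has no groups.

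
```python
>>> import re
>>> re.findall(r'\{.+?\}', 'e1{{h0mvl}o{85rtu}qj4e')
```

A non-greedy quantifier consumes as few characters as it can — just enough that the remainder of the pattern still matches from where it stops; whatever follows it matches normally.
Walking the string: at [2:10] → '{{h0mvl}'; at [11:18] → '{85rtu}'.
`findall` yields the raw match text (2 of them) because the pattern has no groups.

['{{h0mvl}', '{85rtu}']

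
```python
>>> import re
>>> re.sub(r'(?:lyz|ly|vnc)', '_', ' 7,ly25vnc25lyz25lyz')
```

`|` is ordered: at each position the engine commits to the first alternative that works.
Matches: at [3:5] → 'ly'; at [7:10] → 'vnc'; at [12:15] → 'lyz'; at [17:20] → 'lyz'.
Each match is replaced by '_'.

' 7,_25_25_25_'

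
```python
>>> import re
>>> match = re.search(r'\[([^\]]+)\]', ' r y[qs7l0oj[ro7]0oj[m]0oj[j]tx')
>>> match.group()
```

`re.search` tries every starting position until one works.
The match spans [4:17] → '[qs7l0oj[ro7]'.
Captured: group 1 = 'qs7l0oj[ro7'.

'[qs7l0oj[ro7]'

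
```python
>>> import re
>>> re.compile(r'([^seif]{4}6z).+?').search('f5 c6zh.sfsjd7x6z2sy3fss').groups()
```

('jd7x6z',)

Pattern: exactly 4 of any character except [seif], then the literal '6z' (captured); then one or more of any character (lazy).
Unlike `match`, `search` isn't anchored — it looks for the pattern anywhere in the string.
The match spans [11:18] → 'jd7x6z2'.
Captured: group 1 = 'jd7x6z'.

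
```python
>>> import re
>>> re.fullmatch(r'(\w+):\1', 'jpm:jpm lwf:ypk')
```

None

A backreference is literal: `\1` must see the identical characters the first group matched.
`re.fullmatch` requires the pattern to consume the entire string.
Here the string isn't matched end-to-end, so the call returns None.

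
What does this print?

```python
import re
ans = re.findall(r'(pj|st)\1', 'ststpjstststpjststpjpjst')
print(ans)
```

The backreference `\1` re-matches whatever the first group consumed, character for character.
`findall` collects group 1 from each match (4 total).

['st', 'st', 'st', 'pj']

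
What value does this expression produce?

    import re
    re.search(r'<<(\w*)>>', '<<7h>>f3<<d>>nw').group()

Unlike `match`, `search` isn't anchored — it looks for the pattern anywhere in the string.
The match spans [0:6] → '<<7h>>'.
Captured: group 1 = '7h'.

'<<7h>>'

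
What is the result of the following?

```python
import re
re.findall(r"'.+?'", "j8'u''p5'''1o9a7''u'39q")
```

["'u'", "'p5'", "''1o9a7'", "'u'"]

The `?` after the quantifier makes it lazy — it takes as little as possible before letting the rest of the pattern try.
Matches: at [2:5] → "'u'"; at [5:9] → "'p5'"; at [9:17] → "''1o9a7'"; at [17:20] → "'u'".
Since nothing is captured, `findall` lists the 4 matched substrings directly.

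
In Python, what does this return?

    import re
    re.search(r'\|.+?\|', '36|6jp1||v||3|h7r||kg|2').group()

'|6jp1|'

With the lazy modifier that quantifier settles for the fewest repetitions that let the rest of the pattern succeed (the atoms after it are unaffected and can still be greedy).
`re.search` scans for the first position where the pattern succeeds.
The match spans [2:8] → '|6jp1|'.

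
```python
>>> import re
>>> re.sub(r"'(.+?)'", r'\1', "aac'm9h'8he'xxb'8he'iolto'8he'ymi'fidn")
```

'aacm9h8hexxb8heiolto8heymifidn'

The `?` after the quantifier makes it lazy — it takes as little as possible before letting the rest of the pattern try.
Matches: at [3:8] → "'m9h'"; at [11:16] → "'xxb'"; at [19:26] → "'iolto'"; at [29:34] → "'ymi'".
The replacement refers to a captured group, so each match is rewritten using its own captured text.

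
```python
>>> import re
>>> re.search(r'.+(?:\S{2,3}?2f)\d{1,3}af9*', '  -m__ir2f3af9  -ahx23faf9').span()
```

The pattern matches one or more of any character; then 2 to 3 of a non-whitespace character (lazy), then the literal '2f' (non-capturing group); then 1 to 3 of a digit, then the literal 'af', then zero or more of a literal '9'.
`re.search` tries every starting position until one works.
The match spans [0:14] → '  -m__ir2f3af9'.

(0, 14)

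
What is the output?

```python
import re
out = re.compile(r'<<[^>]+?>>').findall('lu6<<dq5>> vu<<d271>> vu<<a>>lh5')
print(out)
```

No capturing groups, so `findall` returns the 3 full match strings.

['<<dq5>>', '<<d271>>', '<<a>>']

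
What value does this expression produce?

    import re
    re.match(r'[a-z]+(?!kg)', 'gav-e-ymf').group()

'gav'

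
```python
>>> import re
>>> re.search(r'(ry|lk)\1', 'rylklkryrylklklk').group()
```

'lklk'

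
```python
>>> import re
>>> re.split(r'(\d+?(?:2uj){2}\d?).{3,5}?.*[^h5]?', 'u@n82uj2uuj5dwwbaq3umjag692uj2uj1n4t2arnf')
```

['u@n82uj2uuj5dwwbaq3umjag', '692uj2uj1', '']

This matches one or more of a digit (lazy), then the literal '2uj' repeated 2 times, then optionally a digit (captured); then 3 to 5 of any character (lazy), then zero or more of any character, then optionally any character except [h5].
Matches to split on: at [24:41] → '692uj2uj1n4t2arnf'.
Because the pattern has a capturing group, `split` also inserts each captured text between the pieces.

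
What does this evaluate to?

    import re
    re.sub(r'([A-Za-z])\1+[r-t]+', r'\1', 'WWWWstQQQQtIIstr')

'WQI'

`\1` is not a pattern — it's the concrete string captured by group 1, re-applied verbatim.
Matches: at [0:6] → 'WWWWst'; at [6:11] → 'QQQQt'; at [11:16] → 'IIstr'.
Each match is replaced using the text its own group 1 captured.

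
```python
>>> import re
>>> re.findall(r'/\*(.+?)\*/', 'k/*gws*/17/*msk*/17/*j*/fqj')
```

Matches: at [1:8] match '/*gws*/', group 1 = 'gws'; at [10:17] match '/*msk*/', group 1 = 'msk'; at [19:24] match '/*j*/', group 1 = 'j'.
With a single group, `findall` returns only what that group captured — 3 items.

['gws', 'msk', 'j']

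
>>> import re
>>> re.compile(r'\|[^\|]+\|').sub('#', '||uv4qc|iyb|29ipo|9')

'|#iyb#9'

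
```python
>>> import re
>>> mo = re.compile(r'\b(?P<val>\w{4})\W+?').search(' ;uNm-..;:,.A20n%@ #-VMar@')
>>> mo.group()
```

'A20n%'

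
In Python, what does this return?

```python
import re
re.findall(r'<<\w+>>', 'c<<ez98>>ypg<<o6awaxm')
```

Walking the string: at [1:9] → '<<ez98>>'.
`findall` yields the raw match text (1 of them) because the pattern has no groups.

['<<ez98>>']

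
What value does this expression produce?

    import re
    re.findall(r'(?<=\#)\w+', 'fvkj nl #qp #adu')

['qp', 'adu']

Lookahead/lookbehind check context without consuming it, so the matched span excludes the asserted characters.
Matches: at [9:11] → 'qp'; at [13:16] → 'adu'.
Since nothing is captured, `findall` lists the 2 matched substrings directly.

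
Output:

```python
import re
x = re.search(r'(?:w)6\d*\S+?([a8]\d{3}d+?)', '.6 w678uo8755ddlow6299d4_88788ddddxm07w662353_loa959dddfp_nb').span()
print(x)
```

(3, 14)

Pattern: a literal 'w' (non-capturing group); then the literal '6', then zero or more of a digit, then one or more of a non-whitespace character (lazy); then one of [a8], then exactly 3 of a digit, then one or more of a literal 'd' (lazy) (captured).
A non-greedy quantifier consumes as few characters as it can — just enough that the remainder of the pattern still matches from where it stops; whatever follows it matches normally.
`re.search` tries every starting position until one works.
The match spans [3:14] → 'w678uo8755d'.
Captured: group 1 = '8755d'.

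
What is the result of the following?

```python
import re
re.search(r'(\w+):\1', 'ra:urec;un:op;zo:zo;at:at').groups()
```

('zo',)

After group 1 captures some text, `\1` only succeeds where that same text appears again.
`re.search` scans for the first position where the pattern succeeds.
The match spans [14:19] → 'zo:zo'.
Captured: group 1 = 'zo'.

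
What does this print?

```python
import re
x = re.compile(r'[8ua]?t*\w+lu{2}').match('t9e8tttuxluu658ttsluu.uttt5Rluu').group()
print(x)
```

t9e8tttuxluu658ttsluu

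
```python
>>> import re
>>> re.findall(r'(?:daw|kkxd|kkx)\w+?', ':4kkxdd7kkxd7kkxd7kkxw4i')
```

Alternation isn't longest-match — the leftmost alternative that fits at this position is chosen.
Walking the string: at [2:7] → 'kkxdd'; at [8:13] → 'kkxd7'; at [13:18] → 'kkxd7'; at [18:22] → 'kkxw'.
With no groups in the pattern, `findall` gives back each whole match — 4 here.

['kkxdd', 'kkxd7', 'kkxd7', 'kkxw']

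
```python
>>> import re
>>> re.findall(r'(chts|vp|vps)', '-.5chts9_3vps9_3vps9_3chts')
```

['chts', 'vp', 'vp', 'chts']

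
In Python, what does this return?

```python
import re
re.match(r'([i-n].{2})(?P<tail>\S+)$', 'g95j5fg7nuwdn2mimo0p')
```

None

The pattern matches a character in [i-n], then exactly 2 of any character (captured); then one or more of a non-whitespace character (captured as 'tail'); then anchored at the end.
`match` is anchored at position 0; if the pattern doesn't fit there, it returns None.
Here the pattern fails at index 0, so the call returns None.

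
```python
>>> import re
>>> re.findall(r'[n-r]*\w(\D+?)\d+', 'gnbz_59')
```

Pattern: zero or more of a character in [n-r], then a word character; then one or more of a non-digit (lazy) (captured); then one or more of a digit.
Matches: at [0:7] match 'gnbz_59', group 1 = 'nbz_'.
`findall` collects group 1 from the one match (1 total).

['nbz_']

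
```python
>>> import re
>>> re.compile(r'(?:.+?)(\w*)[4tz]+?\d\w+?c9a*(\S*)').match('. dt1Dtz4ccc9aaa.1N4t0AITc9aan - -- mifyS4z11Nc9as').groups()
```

('dt1Dt', '.1N4t0AITc9aan')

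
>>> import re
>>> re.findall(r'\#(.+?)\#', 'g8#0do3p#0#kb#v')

['0do3p', 'kb']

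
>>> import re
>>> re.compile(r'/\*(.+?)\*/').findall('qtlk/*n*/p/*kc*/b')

['n', 'kc']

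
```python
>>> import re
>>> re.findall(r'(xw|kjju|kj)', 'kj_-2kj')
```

['kj', 'kj']

One capturing group, so `findall` returns just the captured substring from each match — 2 in all.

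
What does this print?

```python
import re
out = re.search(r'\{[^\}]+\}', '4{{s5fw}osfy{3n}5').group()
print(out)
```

{{s5fw}

The match spans [1:8] → '{{s5fw}'.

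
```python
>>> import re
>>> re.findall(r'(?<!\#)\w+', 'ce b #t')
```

['ce', 'b']

The negative lookahead/lookbehind blocks any match where the forbidden context is present.
`findall` yields the raw match text (2 of them) because the pattern has no groups.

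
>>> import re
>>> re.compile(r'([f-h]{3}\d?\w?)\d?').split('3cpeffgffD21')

The pattern matches exactly 3 of a character in [f-h], then optionally a digit, then optionally a word character (captured); then optionally a digit.
Matches to split on: at [4:8] → 'ffgf'.
Because the pattern has a capturing group, `split` also inserts each captured text between the pieces.

['3cpe', 'ffgf', 'fD21']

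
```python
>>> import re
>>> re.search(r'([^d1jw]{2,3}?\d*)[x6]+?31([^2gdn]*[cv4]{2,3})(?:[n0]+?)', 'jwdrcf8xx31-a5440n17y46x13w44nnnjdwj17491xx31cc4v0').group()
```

'rcf8xx31-a5440'

This matches 2 to 3 of any character except [d1jw] (lazy), then zero or more of a digit (captured); then one or more of one of [x6] (lazy), then the literal '31'; then zero or more of any character except [2gdn], then 2 to 3 of one of [cv4] (captured); then one or more of one of [n0] (lazy) (non-capturing group).
`search` walks the string left to right and returns the first match it finds.
The match spans [3:17] → 'rcf8xx31-a5440'.
Captured: group 1 = 'rcf8', group 2 = '-a544'.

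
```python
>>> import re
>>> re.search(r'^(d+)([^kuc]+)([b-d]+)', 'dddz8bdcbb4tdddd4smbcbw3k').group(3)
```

Pattern: anchored at the start of the string; then one or more of a literal 'd' (captured); then one or more of any character except [kuc] (captured); then one or more of a character in [b-d] (captured).
`search` walks the string left to right and returns the first match it finds.
The match spans [0:10] → 'dddz8bdcbb'.
Captured: group 1 = 'ddd', group 2 = 'z8bd', group 3 = 'cbb'.

'cbb'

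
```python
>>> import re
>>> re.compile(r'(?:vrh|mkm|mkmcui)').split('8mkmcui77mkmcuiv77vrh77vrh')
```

Branches in `(...|...)` are attempted left-to-right; the first branch that allows the whole pattern to succeed is taken.
Matches to split on: at [1:4] → 'mkm'; at [9:12] → 'mkm'; at [18:21] → 'vrh'; at [23:26] → 'vrh'.
`split` removes every match and returns the 5 fragments in between.

['8', 'cui77', 'cuiv77', '77', '']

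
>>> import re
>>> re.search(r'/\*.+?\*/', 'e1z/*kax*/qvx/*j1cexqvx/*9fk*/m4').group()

A `+?`/`*?`/`{m,n}?` starts at its minimum and grows only as far as needed for what follows to match.
The match spans [3:10] → '/*kax*/'.

'/*kax*/'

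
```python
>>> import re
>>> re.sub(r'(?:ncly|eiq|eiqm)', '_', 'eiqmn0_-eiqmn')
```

'_mn0_-_mn'

`|` is ordered: at each position the engine commits to the first alternative that works.
Matches: at [0:3] → 'eiq'; at [8:11] → 'eiq'.
`sub` substitutes '_' at each match site.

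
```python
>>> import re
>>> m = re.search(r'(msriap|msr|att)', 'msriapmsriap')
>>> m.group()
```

'msriap'

Branches in `(...|...)` are attempted left-to-right; the first branch that allows the whole pattern to succeed is taken.
`search` walks the string left to right and returns the first match it finds.
The match spans [0:6] → 'msriap'.
Captured: group 1 = 'msriap'.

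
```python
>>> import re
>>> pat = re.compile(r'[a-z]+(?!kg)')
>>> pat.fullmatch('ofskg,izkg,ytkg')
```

`(?!…)`/`(?<!…)` only lets a position through if the neighbouring text does NOT match; no characters are consumed.
`re.fullmatch` requires the pattern to consume the entire string.
Here the string isn't matched end-to-end, so the call returns None.

None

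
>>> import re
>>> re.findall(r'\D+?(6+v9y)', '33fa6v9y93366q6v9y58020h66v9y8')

Pattern: one or more of a non-digit (lazy); then one or more of a literal '6', then the literal 'v9y' (captured).
Walking the string: at [2:8] match 'fa6v9y', group 1 = '6v9y'; at [13:18] match 'q6v9y', group 1 = '6v9y'; at [23:29] match 'h66v9y', group 1 = '66v9y'.
One capturing group, so `findall` returns just the captured substring from each match — 3 in all.

['6v9y', '6v9y', '66v9y']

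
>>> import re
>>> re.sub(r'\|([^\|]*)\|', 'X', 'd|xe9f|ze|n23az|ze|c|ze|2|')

'dXzeXzeXzeX'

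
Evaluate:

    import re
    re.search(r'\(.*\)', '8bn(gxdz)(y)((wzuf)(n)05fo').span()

(3, 22)

Unlike `match`, `search` isn't anchored — it looks for the pattern anywhere in the string.
The match spans [3:22] → '(gxdz)(y)((wzuf)(n)'.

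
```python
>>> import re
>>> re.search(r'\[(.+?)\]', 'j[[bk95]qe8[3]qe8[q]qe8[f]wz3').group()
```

'[[bk95]'

The `?` after the quantifier makes it lazy — it takes as little as possible before letting the rest of the pattern try.
`re.search` scans for the first position where the pattern succeeds.
The match spans [1:8] → '[[bk95]'.
Captured: group 1 = '[bk95'.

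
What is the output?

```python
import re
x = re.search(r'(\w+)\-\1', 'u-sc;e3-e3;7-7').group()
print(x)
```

e3-e3

A backreference is literal: `\1` must see the identical characters the first group matched.
`re.search` scans for the first position where the pattern succeeds.
The match spans [5:10] → 'e3-e3'.
Captured: group 1 = 'e3'.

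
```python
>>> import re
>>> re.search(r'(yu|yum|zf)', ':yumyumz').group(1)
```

Alternation isn't longest-match — the leftmost alternative that fits at this position is chosen.
`search` walks the string left to right and returns the first match it finds.
The match spans [1:3] → 'yu'.
Captured: group 1 = 'yu'.

'yu'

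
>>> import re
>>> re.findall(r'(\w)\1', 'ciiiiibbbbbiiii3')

['i', 'i', 'b', 'b', 'i', 'i']

The backreference `\1` re-matches whatever the first group consumed, character for character.
Because there's exactly one group, `findall` drops the full match and keeps group 1 from each hit.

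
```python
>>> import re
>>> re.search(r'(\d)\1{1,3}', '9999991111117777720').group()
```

'9999'

A backreference is literal: `\1` must see the identical characters the first group matched.
The match spans [0:4] → '9999'.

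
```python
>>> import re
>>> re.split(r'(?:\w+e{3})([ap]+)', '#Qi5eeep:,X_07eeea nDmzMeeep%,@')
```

['#', 'p', ':,', 'a', ' ', 'p', '%,@']

The pattern matches one or more of a word character, then exactly 3 of a literal 'e' (non-capturing group); then one or more of one of [ap] (captured).
Matches to split on: at [1:8] → 'Qi5eeep'; at [10:18] → 'X_07eeea'; at [19:28] → 'nDmzMeeep'.
Because the pattern has a capturing group, `split` also inserts each captured text between the pieces.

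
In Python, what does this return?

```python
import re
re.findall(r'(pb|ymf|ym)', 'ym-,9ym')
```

['ym', 'ym']

With a single group, `findall` returns only what that group captured — 2 items.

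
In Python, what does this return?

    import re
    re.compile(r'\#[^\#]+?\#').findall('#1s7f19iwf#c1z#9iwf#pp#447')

Scanning left to right: at [0:11] → '#1s7f19iwf#'; at [14:20] → '#9iwf#'.
No capturing groups, so `findall` returns the 2 full match strings.

['#1s7f19iwf#', '#9iwf#']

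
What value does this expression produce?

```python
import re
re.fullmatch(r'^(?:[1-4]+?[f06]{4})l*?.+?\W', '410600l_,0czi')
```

`re.fullmatch` requires the pattern to consume the entire string.
Here the string isn't matched end-to-end, so the call returns None.

None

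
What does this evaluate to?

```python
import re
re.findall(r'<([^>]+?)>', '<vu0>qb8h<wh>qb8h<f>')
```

With a single group, `findall` returns only what that group captured — 3 items.

['vu0', 'wh', 'f']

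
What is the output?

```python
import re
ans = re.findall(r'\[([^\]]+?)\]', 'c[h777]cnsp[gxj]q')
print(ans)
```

['h777', 'gxj']

One capturing group, so `findall` returns just the captured substring from each match — 2 in all.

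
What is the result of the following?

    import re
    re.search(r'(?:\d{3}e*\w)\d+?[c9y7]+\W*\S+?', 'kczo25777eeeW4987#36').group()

'777eeeW498'

The match spans [6:16] → '777eeeW498'.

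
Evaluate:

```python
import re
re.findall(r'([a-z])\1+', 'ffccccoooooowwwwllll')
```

['f', 'c', 'o', 'w', 'l']

`\1` is not a pattern — it's the concrete string captured by group 1, re-applied verbatim.
`findall` collects group 1 from each match (5 total).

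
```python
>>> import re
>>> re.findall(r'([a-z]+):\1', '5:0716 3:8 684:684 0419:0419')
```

[]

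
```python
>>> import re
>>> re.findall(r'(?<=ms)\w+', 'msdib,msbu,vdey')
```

The lookaround is zero-width — it requires the adjacent text to match without consuming it, so the asserted text isn't part of the match.
Scanning left to right: at [2:5] → 'dib'; at [8:10] → 'bu'.
With no groups in the pattern, `findall` gives back each whole match — 2 here.

['dib', 'bu']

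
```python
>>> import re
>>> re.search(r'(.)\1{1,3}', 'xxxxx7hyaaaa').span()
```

`\1` has to match the exact text group 1 already captured.
`re.search` scans for the first position where the pattern succeeds.
The match spans [0:4] → 'xxxx'.
Captured: group 1 = 'x'.

(0, 4)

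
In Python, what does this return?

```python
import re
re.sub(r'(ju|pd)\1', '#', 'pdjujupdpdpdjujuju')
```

After group 1 captures some text, `\1` only succeeds where that same text appears again.
`sub` substitutes '#' at each match site.

'pd##pd#ju'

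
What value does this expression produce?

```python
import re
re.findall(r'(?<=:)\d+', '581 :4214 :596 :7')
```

The positive lookaround only admits positions where the adjacent text matches; those characters stay outside the span.
Walking the string: at [5:9] → '4214'; at [11:14] → '596'; at [16:17] → '7'.
No capturing groups, so `findall` returns the 3 full match strings.

['4214', '596', '7']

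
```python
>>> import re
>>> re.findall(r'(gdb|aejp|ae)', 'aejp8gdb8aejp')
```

['aejp', 'gdb', 'aejp']

Alternation tries branches left to right and keeps the first one that lets the overall match succeed at that position.
Scanning left to right: at [0:4] match 'aejp', group 1 = 'aejp'; at [5:8] match 'gdb', group 1 = 'gdb'; at [9:13] match 'aejp', group 1 = 'aejp'.
Because there's exactly one group, `findall` drops the full match and keeps group 1 from each hit.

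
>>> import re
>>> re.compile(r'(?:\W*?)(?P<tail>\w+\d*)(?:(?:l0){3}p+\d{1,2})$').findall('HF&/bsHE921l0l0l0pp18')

['bsHE921']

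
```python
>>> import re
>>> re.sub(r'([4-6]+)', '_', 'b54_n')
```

'b__n'

This matches one or more of a character in [4-6] (captured).
Matches: at [1:3] → '54'.
Every occurrence is swapped for '_'.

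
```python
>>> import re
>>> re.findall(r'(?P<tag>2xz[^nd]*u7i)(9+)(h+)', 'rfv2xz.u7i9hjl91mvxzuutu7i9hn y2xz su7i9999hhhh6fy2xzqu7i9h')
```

[('2xz.u7i9hjl91mvxzuutu7i', '9', 'h'), ('2xz su7i9999hhhh6fy2xzqu7i', '9', 'h')]

Pattern: the literal '2xz', then zero or more of any character except [nd], then the literal 'u7i' (captured as 'tag'); then one or more of a literal '9' (captured); then one or more of a literal 'h' (captured).
Matches: at [3:28] match '2xz.u7i9hjl91mvxzuutu7i9h', groups = ('2xz.u7i9hjl91mvxzuutu7i', '9', 'h'); at [31:59] match '2xz su7i9999hhhh6fy2xzqu7i9h', groups = ('2xz su7i9999hhhh6fy2xzqu7i', '9', 'h').
With 3 capturing groups, `findall` returns a 3-tuple per match.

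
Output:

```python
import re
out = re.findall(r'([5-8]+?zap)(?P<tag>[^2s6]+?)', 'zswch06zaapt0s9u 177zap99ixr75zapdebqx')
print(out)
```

[('77zap', '9'), ('75zap', 'd')]

The pattern matches one or more of a character in [5-8] (lazy), then the literal 'zap' (captured); then one or more of any character except [2s6] (lazy) (captured as 'tag').
Scanning left to right: at [18:24] match '77zap9', groups = ('77zap', '9'); at [28:34] match '75zapd', groups = ('75zap', 'd').
`findall` packs the 2 group values into a tuple for every match.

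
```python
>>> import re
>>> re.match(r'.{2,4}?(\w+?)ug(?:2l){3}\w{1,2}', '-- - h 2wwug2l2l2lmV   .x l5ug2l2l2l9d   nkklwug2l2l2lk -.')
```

None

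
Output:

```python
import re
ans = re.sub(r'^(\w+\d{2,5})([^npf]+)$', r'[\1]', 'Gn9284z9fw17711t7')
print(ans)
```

The replacement refers to a captured group, so each match is rewritten using its own captured text.

[Gn9284z9fw17711]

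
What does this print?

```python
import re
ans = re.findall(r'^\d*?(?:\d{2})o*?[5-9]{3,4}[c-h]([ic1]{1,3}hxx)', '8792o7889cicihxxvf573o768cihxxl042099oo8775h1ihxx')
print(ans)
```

['icihxx']

Pattern: anchored at the start of the string; then zero or more of a digit (lazy); then exactly 2 of a digit (non-capturing group); then zero or more of the literal 'o' (lazy), then 3 to 4 of a character in [5-9], then a character in [c-h]; then 1 to 3 of one of [ic1], then the literal 'hxx' (captured).
Matches: at [0:16] match '8792o7889cicihxx', group 1 = 'icihxx'.
Because there's exactly one group, `findall` drops the full match and keeps group 1 from the one hit.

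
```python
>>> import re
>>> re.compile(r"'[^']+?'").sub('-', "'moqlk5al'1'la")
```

"-1'la"

Each match is replaced by '-'.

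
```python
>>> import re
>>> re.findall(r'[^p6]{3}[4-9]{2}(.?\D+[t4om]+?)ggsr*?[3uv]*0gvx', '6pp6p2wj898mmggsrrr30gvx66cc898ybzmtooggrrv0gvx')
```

This matches exactly 3 of any character except [p6], then exactly 2 of a character in [4-9]; then optionally any character, then one or more of a non-digit, then one or more of one of [t4om] (lazy) (captured); then the literal 'ggs', then zero or more of the literal 'r' (lazy); then zero or more of one of [3uv], then the literal '0', then the literal 'gvx'.
`findall` collects group 1 from the one match (1 total).

['8mm']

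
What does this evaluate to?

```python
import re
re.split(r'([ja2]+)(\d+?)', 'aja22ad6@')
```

Pattern: one or more of one of [ja2] (captured); then one or more of a digit (lazy) (captured).
Matches to split on: at [0:5] → 'aja22'.
With a capturing group present, the delimiter's captured portion is kept in the result list.

['', 'aja2', '2', 'ad6@']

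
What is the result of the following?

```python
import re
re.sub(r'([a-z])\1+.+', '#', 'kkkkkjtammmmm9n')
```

'#'

`\1` is not a pattern — it's the concrete string captured by group 1, re-applied verbatim.
Matches: at [0:15] → 'kkkkkjtammmmm9n'.
Every occurrence is swapped for '#'.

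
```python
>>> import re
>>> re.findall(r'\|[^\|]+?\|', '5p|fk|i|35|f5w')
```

Since nothing is captured, `findall` lists the 2 matched substrings directly.

['|fk|', '|35|']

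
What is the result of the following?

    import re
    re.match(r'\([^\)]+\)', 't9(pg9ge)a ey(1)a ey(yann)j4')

With `match`, the pattern is implicitly anchored at the beginning.
Here position 0 doesn't satisfy it, so the call returns None.

None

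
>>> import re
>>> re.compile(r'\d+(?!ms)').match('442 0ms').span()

(0, 3)

With `match`, the pattern is implicitly anchored at the beginning.
The match spans [0:3] → '442'.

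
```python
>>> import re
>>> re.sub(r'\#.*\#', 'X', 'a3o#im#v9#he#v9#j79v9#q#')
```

'a3oX'

Every occurrence is swapped for 'X'.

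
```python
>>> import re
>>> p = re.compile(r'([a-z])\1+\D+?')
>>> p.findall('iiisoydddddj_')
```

A backreference is literal: `\1` must see the identical characters the first group matched.
Walking the string: at [0:4] match 'iiis', group 1 = 'i'; at [6:12] match 'dddddj', group 1 = 'd'.
With a single group, `findall` returns only what that group captured — 2 items.

['i', 'd']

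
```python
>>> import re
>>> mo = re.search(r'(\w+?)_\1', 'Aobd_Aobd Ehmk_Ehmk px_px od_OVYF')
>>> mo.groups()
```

`\1` is not a pattern — it's the concrete string captured by group 1, re-applied verbatim.
`re.search` scans for the first position where the pattern succeeds.
The match spans [0:9] → 'Aobd_Aobd'.
Captured: group 1 = 'Aobd'.

('Aobd',)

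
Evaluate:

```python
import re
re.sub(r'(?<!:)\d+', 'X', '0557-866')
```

A negative assertion filters positions out without eating any characters.
`sub` substitutes 'X' at each match site.

'X-X'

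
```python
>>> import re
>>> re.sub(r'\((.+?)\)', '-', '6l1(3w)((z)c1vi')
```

Lazy quantifiers expand one character at a time until the remainder of the pattern can match.
Matches: at [3:7] → '(3w)'; at [7:11] → '((z)'.
Each match is replaced by '-'.

'6l1--c1vi'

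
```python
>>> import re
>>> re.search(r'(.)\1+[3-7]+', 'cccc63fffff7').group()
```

'cccc63'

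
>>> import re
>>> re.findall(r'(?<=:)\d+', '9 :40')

Because the assertion is zero-width, the text it checks is not consumed and won't appear in the result.
Scanning left to right: at [3:5] → '40'.
No capturing groups, so `findall` returns the 1 full match string.

['40']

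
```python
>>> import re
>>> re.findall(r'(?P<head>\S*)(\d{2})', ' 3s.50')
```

[('3s.', '50')]

Pattern: zero or more of a non-whitespace character (captured as 'head'); then exactly 2 of a digit (captured).
Matches: at [1:6] match '3s.50', groups = ('3s.', '50').
`findall` packs the 2 group values into a tuple for every match.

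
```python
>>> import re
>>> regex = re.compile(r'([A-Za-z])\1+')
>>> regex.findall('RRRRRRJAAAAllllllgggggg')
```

['R', 'A', 'l', 'g']

`\1` has to match the exact text group 1 already captured.
Walking the string: at [0:6] match 'RRRRRR', group 1 = 'R'; at [7:11] match 'AAAA', group 1 = 'A'; at [11:17] match 'llllll', group 1 = 'l'; at [17:23] match 'gggggg', group 1 = 'g'.
Because there's exactly one group, `findall` drops the full match and keeps group 1 from each hit.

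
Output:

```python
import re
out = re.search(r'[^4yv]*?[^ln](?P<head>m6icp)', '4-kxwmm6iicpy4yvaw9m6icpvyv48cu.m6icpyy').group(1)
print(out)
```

m6icp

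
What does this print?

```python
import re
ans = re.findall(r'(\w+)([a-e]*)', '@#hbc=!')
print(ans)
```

[('hbc', '')]

This matches one or more of a word character (captured); then zero or more of a character in [a-e] (captured).
Scanning left to right: at [2:5] match 'hbc', groups = ('hbc', '').
Multiple groups make `findall` return tuples — one 2-tuple for the one match.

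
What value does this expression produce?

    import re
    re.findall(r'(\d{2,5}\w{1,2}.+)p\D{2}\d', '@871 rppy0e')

['871 r']

The pattern matches 2 to 5 of a digit, then 1 to 2 of a word character, then one or more of any character (captured); then a literal 'p', then exactly 2 of a non-digit, then a digit.
Walking the string: at [1:10] match '871 rppy0', group 1 = '871 r'.
Because there's exactly one group, `findall` drops the full match and keeps group 1 from the one hit.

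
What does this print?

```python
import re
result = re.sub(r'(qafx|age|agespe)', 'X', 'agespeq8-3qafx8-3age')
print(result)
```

Xspeq8-3X8-3X

Alternation tries branches left to right and keeps the first one that lets the overall match succeed at that position.
Matches: at [0:3] → 'age'; at [10:14] → 'qafx'; at [17:20] → 'age'.
Each match is replaced by 'X'.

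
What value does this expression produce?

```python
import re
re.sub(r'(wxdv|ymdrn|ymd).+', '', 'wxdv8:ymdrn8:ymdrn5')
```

`sub` substitutes '' at each match site.

''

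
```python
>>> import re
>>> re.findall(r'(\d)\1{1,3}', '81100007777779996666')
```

['1', '0', '7', '7', '9', '6']

The backreference `\1` re-matches whatever the first group consumed, character for character.
Matches: at [1:3] match '11', group 1 = '1'; at [3:7] match '0000', group 1 = '0'; at [7:11] match '7777', group 1 = '7'; at [11:13] match '77', group 1 = '7'; at [13:16] match '999', group 1 = '9'; ….
`findall` collects group 1 from each match (6 total).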